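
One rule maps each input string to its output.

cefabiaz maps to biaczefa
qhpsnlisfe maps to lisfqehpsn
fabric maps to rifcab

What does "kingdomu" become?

The rule is to swap the first and last characters, then swap the front and back halves of the string.
Starting from "kingdomu": after the first operation, "uingdomk"; after the second, "domkuing".

domkuing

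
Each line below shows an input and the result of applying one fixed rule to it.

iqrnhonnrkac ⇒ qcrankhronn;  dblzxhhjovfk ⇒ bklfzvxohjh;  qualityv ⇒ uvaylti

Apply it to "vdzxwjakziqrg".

Each output is the input with this applied: delete the first character, then take characters alternately from the front and the back (1st, last, 2nd, 2nd-last, ...).
So "vdzxwjakziqrg" becomes "dgzrxqwijzak".
(Check on "iqrnhonnrkac": → "qrnhonnrkac" → "qcrankhronn" ✓)

dgzrxqwijzak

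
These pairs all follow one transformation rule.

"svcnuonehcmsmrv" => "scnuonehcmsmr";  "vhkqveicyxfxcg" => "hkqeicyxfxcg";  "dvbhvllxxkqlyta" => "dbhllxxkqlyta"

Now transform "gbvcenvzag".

Rule — remove every "v".
Applying that to "gbvcenvzag" gives "gbcenzag".

gbcenzag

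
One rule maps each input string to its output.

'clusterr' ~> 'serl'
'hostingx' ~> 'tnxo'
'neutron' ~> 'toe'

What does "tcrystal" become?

In each case the input is transformed by: keep every other character starting from the second (positions 2nd, 4th, 6th, ...), then move the first character to the end.
So "tcrystal" becomes "ytlc".
(Check on "neutron": → "eto" → "toe" ✓)

ytlc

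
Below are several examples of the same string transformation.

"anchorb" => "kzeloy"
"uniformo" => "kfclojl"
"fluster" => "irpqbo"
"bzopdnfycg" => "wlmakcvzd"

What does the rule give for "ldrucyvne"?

What's happening: delete the first character, then shift every letter 3 places backward in the alphabet (wrapping around).
On "ldrucyvne": the first step gives "drucyvne", and the second then gives "aorzvskb".
(Check on "bzopdnfycg": → "zopdnfycg" → "wlmakcvzd" ✓)

aorzvskb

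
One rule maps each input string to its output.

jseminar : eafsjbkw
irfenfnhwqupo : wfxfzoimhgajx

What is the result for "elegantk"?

Rule — move the first 3 characters to the end (rotate left by 3), then shift every letter 8 places backward in the alphabet (wrapping around).
For "elegantk", step one produces "gantkele"; step two turns that into "ysflcwdw".
(Check on "jseminar": → "minarjse" → "eafsjbkw" ✓)

ysflcwdw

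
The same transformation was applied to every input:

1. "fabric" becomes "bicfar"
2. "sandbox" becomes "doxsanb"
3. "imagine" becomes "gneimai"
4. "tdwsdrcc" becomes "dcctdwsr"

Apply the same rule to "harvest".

vsthare

The rule is to move the last 3 characters to the front (rotate right by 3), then swap the first and last characters.
For "harvest" the result is "vsthare".
(Check on "sandbox": → "boxsand" → "doxsanb" ✓)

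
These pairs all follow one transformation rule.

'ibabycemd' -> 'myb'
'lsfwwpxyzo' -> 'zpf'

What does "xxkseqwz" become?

wsx

The transformation: reverse the string, then keep one character in every 3, starting at position 2 (positions 2nd, 5th, 8th, ...).
For "xxkseqwz", step one produces "zwqeskxx"; step two turns that into "wsx".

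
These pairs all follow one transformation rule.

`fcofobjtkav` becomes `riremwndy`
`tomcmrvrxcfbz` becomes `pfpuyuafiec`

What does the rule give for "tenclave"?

qfodyh

Each output is the input with this applied: delete the first 2 characters, then shift every letter 3 places forward in the alphabet (wrapping around).
Working it through for "tenclave": intermediate "nclave", final "qfodyh".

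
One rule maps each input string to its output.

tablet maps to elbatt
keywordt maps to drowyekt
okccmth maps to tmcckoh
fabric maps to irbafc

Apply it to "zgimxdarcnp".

The pattern: move the last character to the front, then reverse the string.
"zgimxdarcnp" → "pzgimxdarcn" → "ncradxmigzp".

ncradxmigzp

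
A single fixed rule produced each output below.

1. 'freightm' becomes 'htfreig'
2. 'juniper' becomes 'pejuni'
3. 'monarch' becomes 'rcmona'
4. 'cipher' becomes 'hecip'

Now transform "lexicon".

colexi

Looking at the pairs, the operation is to delete the last character, then move the last 2 characters to the front (rotate right by 2).
On "lexicon": the first step gives "lexico", and the second then gives "colexi".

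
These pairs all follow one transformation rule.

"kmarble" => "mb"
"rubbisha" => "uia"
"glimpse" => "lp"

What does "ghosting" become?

htg

Looking at the pairs, the operation is to keep one character in every 3, starting at position 2 (positions 2nd, 5th, 8th, ...).
On "ghosting" that produces "htg".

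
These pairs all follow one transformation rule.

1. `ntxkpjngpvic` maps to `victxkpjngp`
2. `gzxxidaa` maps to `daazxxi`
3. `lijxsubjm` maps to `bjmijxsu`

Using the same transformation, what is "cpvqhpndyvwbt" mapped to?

Rule — delete the first character, then move the last 3 characters to the front (rotate right by 3).
So "cpvqhpndyvwbt" becomes "wbtpvqhpndyv".
(Check on "gzxxidaa": → "zxxidaa" → "daazxxi" ✓)

wbtpvqhpndyv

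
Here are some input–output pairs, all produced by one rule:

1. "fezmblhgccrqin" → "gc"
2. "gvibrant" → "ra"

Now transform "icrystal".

st

What's happening: swap the front and back halves of the string, then keep only the first 2 characters.
Working it through for "icrystal": intermediate "stalicry", final "st".
(Check on "fezmblhgccrqin": → "gccrqinfezmblh" → "gc" ✓)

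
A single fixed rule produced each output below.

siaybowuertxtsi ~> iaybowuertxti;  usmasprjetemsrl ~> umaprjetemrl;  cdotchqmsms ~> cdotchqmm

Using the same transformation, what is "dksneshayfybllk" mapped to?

dknehayfybllk

Each output is the input with this applied: remove every "s".
Applying that to "dksneshayfybllk" gives "dknehayfybllk".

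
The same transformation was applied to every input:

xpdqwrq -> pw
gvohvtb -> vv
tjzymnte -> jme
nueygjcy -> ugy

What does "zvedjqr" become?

The transformation: keep one character in every 3, starting at position 2 (positions 2nd, 5th, 8th, ...).
So "zvedjqr" becomes "vj".

vj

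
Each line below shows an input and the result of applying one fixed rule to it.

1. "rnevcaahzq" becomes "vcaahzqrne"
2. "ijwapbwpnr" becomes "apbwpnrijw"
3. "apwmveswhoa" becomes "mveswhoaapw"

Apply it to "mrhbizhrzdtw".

The pattern: move the first 3 characters to the end (rotate left by 3).
"mrhbizhrzdtw" → "bizhrzdtwmrh".

bizhrzdtwmrh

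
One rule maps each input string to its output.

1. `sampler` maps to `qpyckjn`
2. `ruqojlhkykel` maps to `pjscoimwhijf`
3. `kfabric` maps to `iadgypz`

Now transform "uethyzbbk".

siczrzfxw

What's happening: take characters alternately from the front and the back (1st, last, 2nd, 2nd-last, ...), then shift every letter 2 places backward in the alphabet (wrapping around).
"uethyzbbk" → "ukebtbhzy" → "siczrzfxw".
(Check on "ruqojlhkykel": → "rlueqkoyjklh" → "pjscoimwhijf" ✓)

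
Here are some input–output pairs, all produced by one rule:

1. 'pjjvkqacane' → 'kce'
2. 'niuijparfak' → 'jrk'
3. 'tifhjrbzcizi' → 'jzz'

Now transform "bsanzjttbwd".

ztd

The rule is to delete the first 3 characters, then keep one character in every 3, starting at position 2 (positions 2nd, 5th, 8th, ...).
Applying both steps to "bsanzjttbwd": "nzjttbwd", then "ztd".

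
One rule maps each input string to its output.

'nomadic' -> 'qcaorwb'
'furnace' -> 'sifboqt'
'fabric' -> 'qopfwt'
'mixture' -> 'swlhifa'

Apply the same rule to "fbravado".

cpfojort

The rule is to shift every letter 12 places backward in the alphabet (wrapping around), then swap the first and last characters.
Applying both steps to "fbravado": "tpfojorc", then "cpfojort".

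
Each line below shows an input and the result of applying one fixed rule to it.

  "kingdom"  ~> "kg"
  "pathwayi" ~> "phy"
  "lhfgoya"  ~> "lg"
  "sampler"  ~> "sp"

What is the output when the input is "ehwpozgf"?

In each case the input is transformed by: move the last character to the front, then keep one character in every 3, starting at position 2 (positions 2nd, 5th, 8th, ...).
Starting from "ehwpozgf": after the first operation, "fehwpozg"; after the second, "epg".

epg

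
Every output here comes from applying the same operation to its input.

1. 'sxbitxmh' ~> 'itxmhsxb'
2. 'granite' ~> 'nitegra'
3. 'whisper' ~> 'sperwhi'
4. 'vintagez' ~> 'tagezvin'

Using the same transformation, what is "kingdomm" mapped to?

What's happening: move the first 3 characters to the end (rotate left by 3).
So "kingdomm" becomes "gdommkin".

gdommkin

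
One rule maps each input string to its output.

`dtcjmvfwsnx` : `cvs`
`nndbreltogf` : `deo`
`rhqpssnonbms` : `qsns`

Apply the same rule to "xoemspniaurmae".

epam

Looking at the pairs, the operation is to keep one character in every 3, starting at position 3 (positions 3rd, 6th, 9th, ...).
Doing the same to "xoemspniaurmae": "epam".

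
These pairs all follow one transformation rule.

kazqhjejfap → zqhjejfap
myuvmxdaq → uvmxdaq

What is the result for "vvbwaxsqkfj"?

bwaxsqkfj

Each output is the input with this applied: delete the first 2 characters.
On "vvbwaxsqkfj" that produces "bwaxsqkfj".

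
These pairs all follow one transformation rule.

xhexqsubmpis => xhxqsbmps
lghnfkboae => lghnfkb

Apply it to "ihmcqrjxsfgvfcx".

The transformation: remove every vowel.
On "ihmcqrjxsfgvfcx" that produces "hmcqrjxsfgvfcx".

hmcqrjxsfgvfcx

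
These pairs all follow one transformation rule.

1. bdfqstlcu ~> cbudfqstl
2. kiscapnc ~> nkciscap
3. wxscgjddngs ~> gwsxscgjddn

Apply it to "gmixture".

What's happening: swap the first and last characters, then move the last 2 characters to the front (rotate right by 2).
On "gmixture": the first step gives "emixturg", and the second then gives "rgemixtu".

rgemixtu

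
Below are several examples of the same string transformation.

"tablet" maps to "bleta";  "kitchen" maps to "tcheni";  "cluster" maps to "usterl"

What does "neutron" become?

What's happening: delete the first character, then move the first character to the end.
On "neutron": the first step gives "eutron", and the second then gives "utrone".

utrone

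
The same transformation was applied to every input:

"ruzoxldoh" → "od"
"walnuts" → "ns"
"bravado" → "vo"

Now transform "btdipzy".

iy

Each output is the input with this applied: keep one character in every 3, starting at position 1 (positions 1st, 4th, 7th, ...), then delete the first character.
Working it through for "btdipzy": intermediate "biy", final "iy".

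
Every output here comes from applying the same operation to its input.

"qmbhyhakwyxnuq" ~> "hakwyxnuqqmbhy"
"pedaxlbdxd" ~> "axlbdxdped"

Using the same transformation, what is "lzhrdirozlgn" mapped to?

Each output is the input with this applied: swap the front and back halves of the string, then move the last 2 characters to the front (rotate right by 2).
Working it through for "lzhrdirozlgn": intermediate "rozlgnlzhrdi", final "dirozlgnlzhr".

dirozlgnlzhr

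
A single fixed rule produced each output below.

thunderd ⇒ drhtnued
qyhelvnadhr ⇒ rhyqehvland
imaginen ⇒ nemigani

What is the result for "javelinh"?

hnajevil

Looking at the pairs, the operation is to move the last 2 characters to the front (rotate right by 2), then swap each adjacent pair of characters (1↔2, 3↔4, ...).
Working it through for "javelinh": intermediate "nhjaveli", final "hnajevil".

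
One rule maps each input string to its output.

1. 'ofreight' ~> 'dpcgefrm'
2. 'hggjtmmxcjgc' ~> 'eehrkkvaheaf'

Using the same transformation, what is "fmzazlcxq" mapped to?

kxyxjavod

What's happening: move the first character to the end, then shift every letter 2 places backward in the alphabet (wrapping around).
Doing the same to "fmzazlcxq": "kxyxjavod".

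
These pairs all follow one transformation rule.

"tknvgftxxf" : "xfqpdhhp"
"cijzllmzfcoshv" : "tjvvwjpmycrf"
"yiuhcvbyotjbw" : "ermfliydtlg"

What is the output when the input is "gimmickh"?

The transformation: delete the first 2 characters, then shift every letter 10 places forward in the alphabet (wrapping around).
Applying both steps to "gimmickh": "mmickh", then "wwsmur".

wwsmur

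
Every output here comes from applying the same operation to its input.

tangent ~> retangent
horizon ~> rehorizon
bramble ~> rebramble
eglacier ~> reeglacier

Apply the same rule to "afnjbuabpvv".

reafnjbuabpvv

The rule is to prepend "re".
Applying that to "afnjbuabpvv" gives "reafnjbuabpvv".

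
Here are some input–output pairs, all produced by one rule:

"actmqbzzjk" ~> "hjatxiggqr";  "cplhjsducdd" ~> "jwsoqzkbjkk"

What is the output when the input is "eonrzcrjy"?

In each case the input is transformed by: shift every letter 7 places forward in the alphabet (wrapping around).
So "eonrzcrjy" becomes "lvuygjyqf".

lvuygjyqf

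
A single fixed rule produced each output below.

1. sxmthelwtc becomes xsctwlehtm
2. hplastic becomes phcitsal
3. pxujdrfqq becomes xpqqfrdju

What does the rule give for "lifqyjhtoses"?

ilsesothjyqf

Rule — reverse the string, then move the last 2 characters to the front (rotate right by 2).
"lifqyjhtoses" → "sesothjyqfil" → "ilsesothjyqf".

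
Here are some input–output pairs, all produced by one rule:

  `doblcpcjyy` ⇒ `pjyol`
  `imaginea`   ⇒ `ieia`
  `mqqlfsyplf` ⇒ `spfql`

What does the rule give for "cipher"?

hri

The pattern: swap the front and back halves of the string, then keep every other character starting from the first (positions 1st, 3rd, 5th, ...).
Doing the same to "cipher": "hri".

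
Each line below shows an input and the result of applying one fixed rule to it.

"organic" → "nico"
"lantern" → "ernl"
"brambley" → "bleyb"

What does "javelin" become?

linj

The pattern: move the first character to the end, then delete the first 3 characters.
"javelin" → "avelinj" → "linj".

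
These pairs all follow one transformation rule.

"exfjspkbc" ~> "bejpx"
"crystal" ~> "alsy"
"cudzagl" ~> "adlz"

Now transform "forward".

afrw

What's happening: sort the characters into alphabetical order, then keep every other character starting from the first (positions 1st, 3rd, 5th, ...).
Applying both steps to "forward": "adforrw", then "afrw".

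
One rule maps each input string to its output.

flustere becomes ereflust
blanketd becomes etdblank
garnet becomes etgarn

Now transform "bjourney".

neybjour

In each case the input is transformed by: swap the front and back halves of the string, then move the first character to the end.
On "bjourney": the first step gives "rneybjou", and the second then gives "neybjour".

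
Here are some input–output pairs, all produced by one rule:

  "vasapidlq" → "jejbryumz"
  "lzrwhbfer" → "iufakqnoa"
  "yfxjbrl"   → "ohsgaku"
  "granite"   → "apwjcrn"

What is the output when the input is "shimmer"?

What's happening: swap each adjacent pair of characters (1↔2, 3↔4, ...), then shift every letter 9 places forward in the alphabet (wrapping around).
"shimmer" → "hsmiemr" → "qbvrnva".
(Check on "yfxjbrl": → "fyjxrbl" → "ohsgaku" ✓)

qbvrnva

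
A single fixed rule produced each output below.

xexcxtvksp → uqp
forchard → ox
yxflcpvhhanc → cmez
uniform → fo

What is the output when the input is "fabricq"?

The rule is to shift every letter 3 places backward in the alphabet (wrapping around), then keep one character in every 3, starting at position 3 (positions 3rd, 6th, 9th, ...).
So "fabricq" becomes "yz".

yz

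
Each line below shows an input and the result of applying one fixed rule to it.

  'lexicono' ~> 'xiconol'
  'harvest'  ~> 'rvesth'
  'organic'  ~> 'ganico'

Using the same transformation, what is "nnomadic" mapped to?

omadicn

Rule — move the first 2 characters to the end (rotate left by 2), then delete the last character.
Applying both steps to "nnomadic": "omadicnn", then "omadicn".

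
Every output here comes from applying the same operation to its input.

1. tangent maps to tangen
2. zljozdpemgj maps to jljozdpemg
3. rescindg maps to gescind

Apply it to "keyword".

deywor

What's happening: delete the first character, then move the last character to the front.
For "keyword" the result is "deywor".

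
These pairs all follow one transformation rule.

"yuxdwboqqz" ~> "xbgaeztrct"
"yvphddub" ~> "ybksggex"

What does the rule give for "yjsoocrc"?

The transformation: swap each adjacent pair of characters (1↔2, 3↔4, ...), then shift every letter 3 places forward in the alphabet (wrapping around).
For "yjsoocrc", step one produces "jyoscocr"; step two turns that into "mbrvfrfu".
(Check on "yvphddub": → "vyhpddbu" → "ybksggex" ✓)

mbrvfrfu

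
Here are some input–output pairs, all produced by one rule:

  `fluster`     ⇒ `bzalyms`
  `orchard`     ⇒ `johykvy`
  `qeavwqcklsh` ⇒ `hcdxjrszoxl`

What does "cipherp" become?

wolywjp

Looking at the pairs, the operation is to shift every letter 7 places forward in the alphabet (wrapping around), then move the first 2 characters to the end (rotate left by 2).
On "cipherp": the first step gives "jpwolyw", and the second then gives "wolywjp".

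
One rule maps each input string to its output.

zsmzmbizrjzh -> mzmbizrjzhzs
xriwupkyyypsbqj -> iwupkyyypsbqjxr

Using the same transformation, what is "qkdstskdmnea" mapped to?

In each case the input is transformed by: move the first 2 characters to the end (rotate left by 2).
Doing the same to "qkdstskdmnea": "dstskdmneaqk".

dstskdmneaqk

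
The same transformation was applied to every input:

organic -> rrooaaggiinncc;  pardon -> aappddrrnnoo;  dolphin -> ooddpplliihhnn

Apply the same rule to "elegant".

Rule — swap each adjacent pair of characters (1↔2, 3↔4, ...), then double every character.
For "elegant" the result is "lleeggeennaatt".

lleeggeennaatt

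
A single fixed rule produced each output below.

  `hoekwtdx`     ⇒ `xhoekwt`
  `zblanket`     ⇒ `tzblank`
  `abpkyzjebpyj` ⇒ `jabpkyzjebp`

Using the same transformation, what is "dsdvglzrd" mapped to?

ddsdvglz

The transformation: move the last character to the front, then delete the last character.
"dsdvglzrd" → "ddsdvglzr" → "ddsdvglz".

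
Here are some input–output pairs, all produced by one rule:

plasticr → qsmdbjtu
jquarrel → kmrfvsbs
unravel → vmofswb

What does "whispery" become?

xzisjftq

In each case the input is transformed by: take characters alternately from the front and the back (1st, last, 2nd, 2nd-last, ...), then shift every letter 1 place forward in the alphabet (wrapping around).
Applying both steps to "whispery": "wyhriesp", then "xzisjftq".
(Check on "jquarrel": → "jlqeurar" → "kmrfvsbs" ✓)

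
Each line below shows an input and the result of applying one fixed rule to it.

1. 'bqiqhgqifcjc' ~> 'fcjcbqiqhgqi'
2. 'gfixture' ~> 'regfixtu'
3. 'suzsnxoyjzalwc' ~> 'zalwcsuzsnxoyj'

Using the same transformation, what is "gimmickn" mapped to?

The pattern: swap the front and back halves of the string, then move the first 2 characters to the end (rotate left by 2).
On "gimmickn" that produces "kngimmic".
(Check on "gfixture": → "turegfix" → "regfixtu" ✓)

kngimmic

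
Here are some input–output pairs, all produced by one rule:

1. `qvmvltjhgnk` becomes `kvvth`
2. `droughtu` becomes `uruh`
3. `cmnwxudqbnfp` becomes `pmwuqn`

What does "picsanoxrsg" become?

The rule is to move the last 2 characters to the front (rotate right by 2), then keep every other character starting from the second (positions 2nd, 4th, 6th, ...).
For "picsanoxrsg", step one produces "sgpicsanoxr"; step two turns that into "gisnx".
(Check on "droughtu": → "tudrough" → "uruh" ✓)

gisnx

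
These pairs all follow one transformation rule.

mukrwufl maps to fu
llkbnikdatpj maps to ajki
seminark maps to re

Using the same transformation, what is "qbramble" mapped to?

What's happening: swap the front and back halves of the string, then keep one character in every 3, starting at position 3 (positions 3rd, 6th, 9th, ...).
Applying both steps to "qbramble": "mbleqbra", then "lb".

lb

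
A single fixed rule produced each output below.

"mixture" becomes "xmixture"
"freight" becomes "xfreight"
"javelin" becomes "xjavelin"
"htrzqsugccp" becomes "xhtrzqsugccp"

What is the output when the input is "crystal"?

In each case the input is transformed by: prepend "x".
"crystal" → "xcrystal".

xcrystal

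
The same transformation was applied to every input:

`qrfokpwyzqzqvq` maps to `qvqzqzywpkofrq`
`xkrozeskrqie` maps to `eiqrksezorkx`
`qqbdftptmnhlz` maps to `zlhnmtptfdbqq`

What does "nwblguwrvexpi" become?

What's happening: reverse the string.
Applying that to "nwblguwrvexpi" gives "ipxevrwuglbwn".

ipxevrwuglbwn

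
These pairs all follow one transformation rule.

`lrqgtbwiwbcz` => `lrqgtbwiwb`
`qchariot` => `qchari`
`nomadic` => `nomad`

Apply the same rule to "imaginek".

imagin

The transformation: delete the last 2 characters.
Applying that to "imaginek" gives "imagin".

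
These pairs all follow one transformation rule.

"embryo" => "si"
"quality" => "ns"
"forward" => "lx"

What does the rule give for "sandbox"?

ir

What's happening: shift every letter 6 places backward in the alphabet (wrapping around), then keep only the last 2 characters.
Working it through for "sandbox": intermediate "muhxvir", final "ir".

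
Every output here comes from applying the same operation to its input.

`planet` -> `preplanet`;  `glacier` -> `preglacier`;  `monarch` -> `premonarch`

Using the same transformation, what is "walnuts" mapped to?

prewalnuts

The transformation: prepend "pre".
For "walnuts" the result is "prewalnuts".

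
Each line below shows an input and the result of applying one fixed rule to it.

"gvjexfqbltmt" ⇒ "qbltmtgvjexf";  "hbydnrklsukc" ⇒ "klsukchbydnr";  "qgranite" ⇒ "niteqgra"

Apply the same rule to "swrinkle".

The rule is to swap the front and back halves of the string.
Applying that to "swrinkle" gives "nkleswri".

nkleswri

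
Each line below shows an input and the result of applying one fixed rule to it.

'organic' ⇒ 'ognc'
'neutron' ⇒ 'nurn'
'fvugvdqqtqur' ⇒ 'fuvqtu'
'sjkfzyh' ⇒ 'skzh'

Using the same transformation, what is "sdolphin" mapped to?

The rule is to keep every other character starting from the first (positions 1st, 3rd, 5th, ...).
For "sdolphin" the result is "sopi".

sopi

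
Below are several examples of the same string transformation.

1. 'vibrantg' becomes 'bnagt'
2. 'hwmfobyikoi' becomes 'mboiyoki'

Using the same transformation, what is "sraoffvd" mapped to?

Rule — swap each adjacent pair of characters (1↔2, 3↔4, ...), then delete the first 3 characters.
Starting from "sraoffvd": after the first operation, "rsoaffdv"; after the second, "affdv".

affdv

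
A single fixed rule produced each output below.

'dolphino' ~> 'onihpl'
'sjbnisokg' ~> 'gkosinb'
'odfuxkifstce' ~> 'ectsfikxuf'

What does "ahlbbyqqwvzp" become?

What's happening: reverse the string, then delete the last 2 characters.
Applying that to "ahlbbyqqwvzp" gives "pzvwqqybbl".
(Check on "sjbnisokg": → "gkosinbjs" → "gkosinb" ✓)

pzvwqqybbl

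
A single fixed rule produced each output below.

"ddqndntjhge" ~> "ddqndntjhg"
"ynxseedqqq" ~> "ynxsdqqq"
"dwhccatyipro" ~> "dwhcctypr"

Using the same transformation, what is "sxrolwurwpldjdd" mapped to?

Rule — remove every vowel.
So "sxrolwurwpldjdd" becomes "sxrlwrwpldjdd".

sxrlwrwpldjdd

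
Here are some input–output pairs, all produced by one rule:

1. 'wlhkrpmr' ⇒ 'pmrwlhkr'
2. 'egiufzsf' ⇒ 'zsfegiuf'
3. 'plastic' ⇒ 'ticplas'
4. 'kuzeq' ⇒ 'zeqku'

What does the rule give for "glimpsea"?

seaglimp

The rule is to move the last 3 characters to the front (rotate right by 3).
So "glimpsea" becomes "seaglimp".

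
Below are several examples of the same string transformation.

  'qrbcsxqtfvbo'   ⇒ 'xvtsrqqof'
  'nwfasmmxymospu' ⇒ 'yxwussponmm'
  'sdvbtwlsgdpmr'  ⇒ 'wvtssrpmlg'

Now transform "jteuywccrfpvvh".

ywvvutrpjhf

Each output is the input with this applied: sort the characters into reverse alphabetical order, then delete the last 3 characters.
Working it through for "jteuywccrfpvvh": intermediate "ywvvutrpjhfecc", final "ywvvutrpjhf".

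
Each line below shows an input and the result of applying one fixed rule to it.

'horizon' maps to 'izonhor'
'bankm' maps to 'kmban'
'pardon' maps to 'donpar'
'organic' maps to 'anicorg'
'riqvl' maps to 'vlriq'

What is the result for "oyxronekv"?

ronekvoyx

In each case the input is transformed by: move the first 3 characters to the end (rotate left by 3).
On "oyxronekv" that produces "ronekvoyx".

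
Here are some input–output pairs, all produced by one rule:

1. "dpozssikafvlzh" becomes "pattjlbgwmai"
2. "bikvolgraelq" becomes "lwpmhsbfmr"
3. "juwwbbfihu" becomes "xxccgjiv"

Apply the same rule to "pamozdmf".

Looking at the pairs, the operation is to delete the first 2 characters, then shift every letter 1 place forward in the alphabet (wrapping around).
For "pamozdmf", step one produces "mozdmf"; step two turns that into "npaeng".

npaeng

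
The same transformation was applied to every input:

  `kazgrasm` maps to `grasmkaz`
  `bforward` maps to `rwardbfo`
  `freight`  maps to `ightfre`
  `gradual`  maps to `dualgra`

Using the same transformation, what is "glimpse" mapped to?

mpsegli

The pattern: move the first 3 characters to the end (rotate left by 3).
Applying that to "glimpse" gives "mpsegli".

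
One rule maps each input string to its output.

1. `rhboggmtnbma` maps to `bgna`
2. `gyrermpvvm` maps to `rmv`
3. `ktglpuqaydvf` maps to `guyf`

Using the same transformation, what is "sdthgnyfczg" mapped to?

The rule is to keep one character in every 3, starting at position 3 (positions 3rd, 6th, 9th, ...).
For "sdthgnyfczg" the result is "tnc".

tnc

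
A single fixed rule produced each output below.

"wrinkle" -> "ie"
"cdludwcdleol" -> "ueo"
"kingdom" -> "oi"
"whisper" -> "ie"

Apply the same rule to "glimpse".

ie

The transformation: move the first 2 characters to the end (rotate left by 2), then keep only the vowels.
Applying both steps to "glimpse": "impsegl", then "ie".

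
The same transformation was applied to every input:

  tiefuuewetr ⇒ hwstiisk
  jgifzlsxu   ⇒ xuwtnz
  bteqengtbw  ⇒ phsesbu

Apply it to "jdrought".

The rule is to delete the last 3 characters, then shift every letter 12 places backward in the alphabet (wrapping around).
Working it through for "jdrought": intermediate "jdrou", final "xrfci".

xrfci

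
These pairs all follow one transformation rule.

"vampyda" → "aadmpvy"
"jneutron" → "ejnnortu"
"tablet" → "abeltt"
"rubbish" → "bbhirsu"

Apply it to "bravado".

What's happening: sort the characters into alphabetical order.
"bravado" → "aabdorv".

aabdorv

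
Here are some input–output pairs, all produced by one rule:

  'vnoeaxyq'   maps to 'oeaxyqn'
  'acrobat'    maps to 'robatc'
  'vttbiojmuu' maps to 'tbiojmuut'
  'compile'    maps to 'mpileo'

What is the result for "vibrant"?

In each case the input is transformed by: delete the first character, then move the first character to the end.
"vibrant" → "ibrant" → "branti".
(Check on "vttbiojmuu": → "ttbiojmuu" → "tbiojmuut" ✓)

branti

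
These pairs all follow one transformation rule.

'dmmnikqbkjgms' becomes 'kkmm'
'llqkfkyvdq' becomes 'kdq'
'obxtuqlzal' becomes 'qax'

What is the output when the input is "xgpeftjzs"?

tsp

Each output is the input with this applied: keep one character in every 3, starting at position 3 (positions 3rd, 6th, 9th, ...), then move the first character to the end.
On "xgpeftjzs": the first step gives "pts", and the second then gives "tsp".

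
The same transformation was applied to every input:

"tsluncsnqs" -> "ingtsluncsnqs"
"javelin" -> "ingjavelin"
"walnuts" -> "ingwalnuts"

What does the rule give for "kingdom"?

Rule — prepend "ing".
On "kingdom" that produces "ingkingdom".

ingkingdom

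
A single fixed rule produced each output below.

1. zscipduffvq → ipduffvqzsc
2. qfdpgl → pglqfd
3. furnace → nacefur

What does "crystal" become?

The rule is to move the first 3 characters to the end (rotate left by 3).
"crystal" → "stalcry".

stalcry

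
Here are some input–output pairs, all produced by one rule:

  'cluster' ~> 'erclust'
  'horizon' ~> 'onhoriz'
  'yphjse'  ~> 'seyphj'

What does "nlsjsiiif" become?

What's happening: move the last 2 characters to the front (rotate right by 2).
Doing the same to "nlsjsiiif": "ifnlsjsii".

ifnlsjsii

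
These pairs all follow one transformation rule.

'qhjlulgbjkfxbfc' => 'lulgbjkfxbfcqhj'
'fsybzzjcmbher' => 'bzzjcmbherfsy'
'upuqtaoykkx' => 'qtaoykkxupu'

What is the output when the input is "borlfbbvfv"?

The transformation: move the first 3 characters to the end (rotate left by 3).
So "borlfbbvfv" becomes "lfbbvfvbor".

lfbbvfvbor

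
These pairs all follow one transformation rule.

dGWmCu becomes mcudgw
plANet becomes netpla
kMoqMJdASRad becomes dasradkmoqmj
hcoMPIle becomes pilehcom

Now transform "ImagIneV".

inevimag

The transformation: swap the front and back halves of the string, then convert every letter to lowercase.
Applying both steps to "ImagIneV": "IneVImag", then "inevimag".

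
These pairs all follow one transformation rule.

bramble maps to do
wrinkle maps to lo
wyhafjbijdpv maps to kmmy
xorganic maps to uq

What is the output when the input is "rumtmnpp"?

pq

The pattern: shift every letter 3 places forward in the alphabet (wrapping around), then keep one character in every 3, starting at position 3 (positions 3rd, 6th, 9th, ...).
For "rumtmnpp" the result is "pq".
(Check on "bramble": → "eudpeoh" → "do" ✓)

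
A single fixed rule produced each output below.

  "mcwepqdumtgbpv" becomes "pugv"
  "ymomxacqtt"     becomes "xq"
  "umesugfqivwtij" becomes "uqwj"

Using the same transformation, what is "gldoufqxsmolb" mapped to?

The transformation: delete the first 3 characters, then keep one character in every 3, starting at position 2 (positions 2nd, 5th, 8th, ...).
Applying both steps to "gldoufqxsmolb": "oufqxsmolb", then "uxo".
(Check on "umesugfqivwtij": → "sugfqivwtij" → "uqwj" ✓)

uxo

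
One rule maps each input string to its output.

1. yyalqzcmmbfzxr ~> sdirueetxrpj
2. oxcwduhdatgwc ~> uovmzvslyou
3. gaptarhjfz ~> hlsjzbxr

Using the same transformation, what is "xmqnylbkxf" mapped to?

ifqdtcpx

The transformation: shift every letter 8 places backward in the alphabet (wrapping around), then delete the first 2 characters.
On "xmqnylbkxf": the first step gives "peifqdtcpx", and the second then gives "ifqdtcpx".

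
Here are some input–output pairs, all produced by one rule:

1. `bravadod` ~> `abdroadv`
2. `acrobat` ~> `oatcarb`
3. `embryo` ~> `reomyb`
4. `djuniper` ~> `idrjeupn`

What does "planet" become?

The transformation: take characters alternately from the front and the back (1st, last, 2nd, 2nd-last, ...), then move the last character to the front.
Working it through for "planet": intermediate "ptlean", final "nptlea".
(Check on "djuniper": → "drjeupni" → "idrjeupn" ✓)

nptlea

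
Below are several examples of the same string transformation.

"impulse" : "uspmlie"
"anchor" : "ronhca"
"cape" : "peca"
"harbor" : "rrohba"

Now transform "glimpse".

Each output is the input with this applied: sort the characters into reverse alphabetical order.
Applying that to "glimpse" gives "spmlige".

spmlige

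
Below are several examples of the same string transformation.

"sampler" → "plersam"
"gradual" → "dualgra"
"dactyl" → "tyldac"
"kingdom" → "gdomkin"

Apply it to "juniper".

The pattern: move the first 3 characters to the end (rotate left by 3).
Applying that to "juniper" gives "iperjun".

iperjun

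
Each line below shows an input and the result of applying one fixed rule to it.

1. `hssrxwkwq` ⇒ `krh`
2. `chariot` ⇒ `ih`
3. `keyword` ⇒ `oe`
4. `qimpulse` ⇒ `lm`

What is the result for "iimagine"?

im

Rule — reverse the string, then keep one character in every 3, starting at position 3 (positions 3rd, 6th, 9th, ...).
Starting from "iimagine": after the first operation, "enigamii"; after the second, "im".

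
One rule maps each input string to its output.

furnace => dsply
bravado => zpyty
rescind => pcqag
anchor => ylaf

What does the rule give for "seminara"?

The rule is to delete the last 2 characters, then shift every letter 2 places backward in the alphabet (wrapping around).
Starting from "seminara": after the first operation, "semina"; after the second, "qckgly".

qckgly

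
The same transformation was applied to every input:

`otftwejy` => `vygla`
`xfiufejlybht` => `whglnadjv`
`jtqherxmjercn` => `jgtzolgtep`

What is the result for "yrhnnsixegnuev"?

ppukzgipwgx

The pattern: shift every letter 2 places forward in the alphabet (wrapping around), then delete the first 3 characters.
On "yrhnnsixegnuev": the first step gives "atjppukzgipwgx", and the second then gives "ppukzgipwgx".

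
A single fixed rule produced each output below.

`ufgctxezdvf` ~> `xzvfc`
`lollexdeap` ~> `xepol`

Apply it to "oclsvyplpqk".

ylqcs

Each output is the input with this applied: keep every other character starting from the second (positions 2nd, 4th, 6th, ...), then move the last 3 characters to the front (rotate right by 3).
On "oclsvyplpqk": the first step gives "csylq", and the second then gives "ylqcs".
(Check on "ufgctxezdvf": → "fcxzv" → "xzvfc" ✓)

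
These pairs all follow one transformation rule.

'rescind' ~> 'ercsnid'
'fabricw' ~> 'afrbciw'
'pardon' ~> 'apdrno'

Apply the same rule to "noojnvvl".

The rule is to swap each adjacent pair of characters (1↔2, 3↔4, ...).
On "noojnvvl" that produces "onjovnlv".

onjovnlv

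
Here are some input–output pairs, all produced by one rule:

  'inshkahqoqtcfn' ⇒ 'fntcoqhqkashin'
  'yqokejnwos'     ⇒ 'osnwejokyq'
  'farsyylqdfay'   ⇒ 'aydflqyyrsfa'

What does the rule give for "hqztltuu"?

uultzthq

What's happening: reverse the string, then swap each adjacent pair of characters (1↔2, 3↔4, ...).
So "hqztltuu" becomes "uultzthq".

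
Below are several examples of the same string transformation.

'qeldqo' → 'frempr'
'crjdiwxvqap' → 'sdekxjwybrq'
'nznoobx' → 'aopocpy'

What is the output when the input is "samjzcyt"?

Looking at the pairs, the operation is to shift every letter 1 place forward in the alphabet (wrapping around), then swap each adjacent pair of characters (1↔2, 3↔4, ...).
Applying both steps to "samjzcyt": "tbnkadzu", then "btkndauz".

btkndauz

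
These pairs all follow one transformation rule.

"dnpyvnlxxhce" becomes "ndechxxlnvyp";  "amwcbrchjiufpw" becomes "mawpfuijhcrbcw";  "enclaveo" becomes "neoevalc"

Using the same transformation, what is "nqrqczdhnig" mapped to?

The pattern: move the first 2 characters to the end (rotate left by 2), then reverse the string.
"nqrqczdhnig" → "rqczdhnignq" → "qnginhdzcqr".
(Check on "enclaveo": → "claveoen" → "neoevalc" ✓)

qnginhdzcqr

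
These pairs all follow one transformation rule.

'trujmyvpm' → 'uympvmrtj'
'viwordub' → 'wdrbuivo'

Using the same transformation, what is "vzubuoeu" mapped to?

Rule — swap each adjacent pair of characters (1↔2, 3↔4, ...), then move the first 3 characters to the end (rotate left by 3).
Applying both steps to "vzubuoeu": "zvbuouue", then "uouuezvb".

uouuezvb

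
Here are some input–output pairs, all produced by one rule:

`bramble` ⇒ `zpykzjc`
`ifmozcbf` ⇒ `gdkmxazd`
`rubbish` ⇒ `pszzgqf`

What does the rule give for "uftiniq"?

The rule is to shift every letter 2 places backward in the alphabet (wrapping around).
"uftiniq" → "sdrglgo".

sdrglgo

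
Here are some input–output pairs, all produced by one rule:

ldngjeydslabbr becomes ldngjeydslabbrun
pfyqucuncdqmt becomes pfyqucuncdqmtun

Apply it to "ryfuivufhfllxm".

In each case the input is transformed by: append "un".
"ryfuivufhfllxm" → "ryfuivufhfllxmun".

ryfuivufhfllxmun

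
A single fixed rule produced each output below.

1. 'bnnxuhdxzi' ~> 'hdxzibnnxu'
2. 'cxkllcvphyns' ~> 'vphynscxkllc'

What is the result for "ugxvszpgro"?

zpgrougxvs

What's happening: swap the front and back halves of the string.
For "ugxvszpgro" the result is "zpgrougxvs".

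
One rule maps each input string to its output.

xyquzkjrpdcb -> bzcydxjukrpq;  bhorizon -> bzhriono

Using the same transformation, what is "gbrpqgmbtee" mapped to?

What's happening: sort the characters into alphabetical order, then take characters alternately from the front and the back (1st, last, 2nd, 2nd-last, ...).
Starting from "gbrpqgmbtee": after the first operation, "bbeeggmpqrt"; after the second, "btbreqepgmg".

btbreqepgmg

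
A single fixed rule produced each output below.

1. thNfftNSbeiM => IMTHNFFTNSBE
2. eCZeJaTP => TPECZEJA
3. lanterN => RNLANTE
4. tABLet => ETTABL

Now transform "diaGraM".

AMDIAGR

The rule is to move the last 2 characters to the front (rotate right by 2), then convert every letter to uppercase.
"diaGraM" → "aMdiaGr" → "AMDIAGR".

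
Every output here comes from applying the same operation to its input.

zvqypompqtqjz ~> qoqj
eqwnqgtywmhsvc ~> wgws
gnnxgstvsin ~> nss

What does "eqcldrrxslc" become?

Each output is the input with this applied: keep one character in every 3, starting at position 3 (positions 3rd, 6th, 9th, ...).
Doing the same to "eqcldrrxslc": "crs".

crs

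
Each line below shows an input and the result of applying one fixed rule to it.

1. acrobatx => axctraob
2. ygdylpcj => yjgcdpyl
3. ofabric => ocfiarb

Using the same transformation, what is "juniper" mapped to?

jruenpi

In each case the input is transformed by: take characters alternately from the front and the back (1st, last, 2nd, 2nd-last, ...).
So "juniper" becomes "jruenpi".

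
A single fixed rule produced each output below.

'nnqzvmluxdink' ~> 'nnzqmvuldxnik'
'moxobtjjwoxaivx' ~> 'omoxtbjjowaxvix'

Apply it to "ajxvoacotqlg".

In each case the input is transformed by: swap each adjacent pair of characters (1↔2, 3↔4, ...).
Applying that to "ajxvoacotqlg" gives "javxaoocqtgl".

javxaoocqtgl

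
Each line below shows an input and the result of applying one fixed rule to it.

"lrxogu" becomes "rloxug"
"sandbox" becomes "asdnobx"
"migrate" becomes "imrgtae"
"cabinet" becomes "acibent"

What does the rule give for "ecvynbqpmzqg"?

In each case the input is transformed by: swap each adjacent pair of characters (1↔2, 3↔4, ...).
So "ecvynbqpmzqg" becomes "ceyvbnpqzmgq".

ceyvbnpqzmgq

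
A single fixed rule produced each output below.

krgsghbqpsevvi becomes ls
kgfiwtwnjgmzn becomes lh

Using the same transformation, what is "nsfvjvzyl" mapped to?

What's happening: shift every letter 1 place forward in the alphabet (wrapping around), then keep only the first 2 characters.
On "nsfvjvzyl": the first step gives "otgwkwazm", and the second then gives "ot".

ot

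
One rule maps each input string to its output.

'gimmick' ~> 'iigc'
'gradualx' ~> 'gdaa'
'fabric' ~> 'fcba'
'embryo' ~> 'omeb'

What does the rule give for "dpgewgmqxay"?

geda

What's happening: sort the characters into reverse alphabetical order, then keep only the last 4 characters.
For "dpgewgmqxay", step one produces "yxwqpmggeda"; step two turns that into "geda".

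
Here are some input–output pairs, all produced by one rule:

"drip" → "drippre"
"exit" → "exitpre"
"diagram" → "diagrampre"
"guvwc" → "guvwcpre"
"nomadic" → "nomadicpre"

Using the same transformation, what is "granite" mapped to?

granitepre

Rule — append "pre".
On "granite" that produces "granitepre".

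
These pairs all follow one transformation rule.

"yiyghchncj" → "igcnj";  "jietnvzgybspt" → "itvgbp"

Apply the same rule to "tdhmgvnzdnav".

dmvznv

The transformation: keep every other character starting from the second (positions 2nd, 4th, 6th, ...).
"tdhmgvnzdnav" → "dmvznv".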